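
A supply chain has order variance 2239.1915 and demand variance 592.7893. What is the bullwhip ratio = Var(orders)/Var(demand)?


BW = 2239.1915 / 592.7893 = 3.7774

3.7774


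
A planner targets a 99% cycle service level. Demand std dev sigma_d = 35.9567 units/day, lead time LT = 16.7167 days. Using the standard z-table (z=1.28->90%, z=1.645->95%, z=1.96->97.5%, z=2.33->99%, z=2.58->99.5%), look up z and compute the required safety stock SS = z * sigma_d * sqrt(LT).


From the table, SL = 99% corresponds to z = 2.33
sqrt(LT) = sqrt(16.7167) = 4.0886
SS = 2.33 * 35.9567 * 4.0886 = 342.5398

342.5398 units


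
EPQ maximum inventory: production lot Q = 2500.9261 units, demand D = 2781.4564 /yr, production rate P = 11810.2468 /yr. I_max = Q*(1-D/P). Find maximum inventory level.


D/P = 0.2355
1 - D/P = 0.7645
I_max = 2500.9261 * 0.7645 = 1911.9277

1911.9277 units


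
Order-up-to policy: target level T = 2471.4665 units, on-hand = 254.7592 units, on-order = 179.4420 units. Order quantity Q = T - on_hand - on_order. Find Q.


Inventory position = OH + OO = 254.7592 + 179.4420 = 434.2012
Q = 2471.4665 - 434.2012 = 2037.2653

2037.2653 units


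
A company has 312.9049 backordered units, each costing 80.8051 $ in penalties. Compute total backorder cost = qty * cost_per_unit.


Total = 312.9049 * 80.8051 = 25284.3117

25284.3117 $


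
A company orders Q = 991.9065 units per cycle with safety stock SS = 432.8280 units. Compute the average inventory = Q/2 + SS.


Q/2 = 495.9533
Avg = 495.9533 + 432.8280 = 928.7812

928.7812 units


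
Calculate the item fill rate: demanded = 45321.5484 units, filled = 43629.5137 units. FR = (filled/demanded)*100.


FR = 43629.5137 / 45321.5484 * 100 = 96.2666

96.2666%


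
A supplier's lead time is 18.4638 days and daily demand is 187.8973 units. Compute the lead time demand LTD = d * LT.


LTD = 187.8973 * 18.4638 = 3469.2982

3469.2982 units


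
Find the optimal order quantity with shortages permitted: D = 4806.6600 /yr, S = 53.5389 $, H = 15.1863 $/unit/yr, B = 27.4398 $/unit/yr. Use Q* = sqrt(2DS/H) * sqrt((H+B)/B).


sqrt(2DS/H) = 184.0965
sqrt((H+B)/B) = 1.2464
Q* = 184.0965 * 1.2464 = 229.4525

229.4525 units


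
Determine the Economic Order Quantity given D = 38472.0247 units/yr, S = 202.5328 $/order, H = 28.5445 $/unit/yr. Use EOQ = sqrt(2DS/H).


2*D*S = 2 * 38472.0247 * 202.5328 = 15583693.7683
2*D*S/H = 545943.8340
EOQ = sqrt(545943.8340) = 738.8801

738.8801 units


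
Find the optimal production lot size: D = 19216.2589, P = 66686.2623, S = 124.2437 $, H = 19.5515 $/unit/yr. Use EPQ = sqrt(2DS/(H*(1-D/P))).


1 - D/P = 1 - 0.2882 = 0.7118
H*(1-D/P) = 13.9176
2DS = 4774998.2118
EPQ = sqrt(343091.7258) = 585.7403

585.7403 units


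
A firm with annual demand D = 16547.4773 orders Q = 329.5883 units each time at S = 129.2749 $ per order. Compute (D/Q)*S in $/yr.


Number of orders = D/Q = 50.2065
Cost = 50.2065 * 129.2749 = 6490.4412

6490.4412 $/yr


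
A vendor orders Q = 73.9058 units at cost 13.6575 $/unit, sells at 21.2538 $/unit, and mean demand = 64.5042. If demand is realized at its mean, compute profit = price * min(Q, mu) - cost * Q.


Sales at mu = min(73.9058, 64.5042) = 64.5042
Revenue = 21.2538 * 64.5042 = 1370.9594
Total cost = 13.6575 * 73.9058 = 1009.3685
Profit = 1370.9594 - 1009.3685 = 361.5909

361.5909 $


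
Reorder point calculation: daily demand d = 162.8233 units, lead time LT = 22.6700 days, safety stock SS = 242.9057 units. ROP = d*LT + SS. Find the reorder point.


d*LT = 162.8233 * 22.6700 = 3691.2042
ROP = 3691.2042 + 242.9057 = 3934.1099

3934.1099 units


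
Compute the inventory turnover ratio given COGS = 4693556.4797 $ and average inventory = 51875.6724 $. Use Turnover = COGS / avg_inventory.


Turnover = 4693556.4797 / 51875.6724 = 90.4770

90.4770


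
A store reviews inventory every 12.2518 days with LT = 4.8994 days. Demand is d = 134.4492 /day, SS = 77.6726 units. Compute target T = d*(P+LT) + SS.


P + LT = 17.1512
d*(P+LT) = 134.4492 * 17.1512 = 2305.9651
T = 2305.9651 + 77.6726 = 2383.6377

2383.6377 units


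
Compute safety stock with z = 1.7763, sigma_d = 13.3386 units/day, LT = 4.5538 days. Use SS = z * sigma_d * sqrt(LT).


sqrt(LT) = sqrt(4.5538) = 2.1340
SS = 1.7763 * 13.3386 * 2.1340 = 50.5608

50.5608 units


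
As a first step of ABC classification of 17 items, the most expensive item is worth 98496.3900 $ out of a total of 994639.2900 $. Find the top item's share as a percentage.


Top item = 98496.3900
Total = 994639.2900
Percentage = 98496.3900 / 994639.2900 * 100 = 9.9027

9.9027%


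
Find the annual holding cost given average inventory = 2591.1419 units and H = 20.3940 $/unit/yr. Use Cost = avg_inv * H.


Cost = 2591.1419 * 20.3940 = 52843.7479

52843.7479 $/yr


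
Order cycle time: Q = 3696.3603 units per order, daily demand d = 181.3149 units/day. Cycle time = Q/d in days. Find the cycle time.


Cycle = 3696.3603 / 181.3149 = 20.3864

20.3864 days


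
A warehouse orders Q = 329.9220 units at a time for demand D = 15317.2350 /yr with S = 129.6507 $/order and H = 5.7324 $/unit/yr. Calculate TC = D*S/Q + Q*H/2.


Ordering cost = D*S/Q = 6019.2719
Holding cost = Q*H/2 = 945.6224
TC = 6019.2719 + 945.6224 = 6964.8944

6964.8944 $/yr


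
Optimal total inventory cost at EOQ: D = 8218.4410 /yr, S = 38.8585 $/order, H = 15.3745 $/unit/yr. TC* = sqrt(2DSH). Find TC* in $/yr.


2*D*S*H = 9819886.5489
TC* = sqrt(9819886.5489) = 3133.6698

3133.6698 $/yr


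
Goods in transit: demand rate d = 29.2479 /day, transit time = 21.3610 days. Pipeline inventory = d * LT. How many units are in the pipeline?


Pipeline = 29.2479 * 21.3610 = 624.7644

624.7644 units


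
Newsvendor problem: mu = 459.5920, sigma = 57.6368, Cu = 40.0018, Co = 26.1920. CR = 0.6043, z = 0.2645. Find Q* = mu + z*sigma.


CR = Cu/(Cu+Co) = 40.0018/(40.0018+26.1920) = 0.6043
z = 0.2645
Q* = 459.5920 + 0.2645 * 57.6368 = 474.8369

474.8369 units


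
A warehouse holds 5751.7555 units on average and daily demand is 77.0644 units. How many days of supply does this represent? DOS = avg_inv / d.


DOS = 5751.7555 / 77.0644 = 74.6357

74.6357 days


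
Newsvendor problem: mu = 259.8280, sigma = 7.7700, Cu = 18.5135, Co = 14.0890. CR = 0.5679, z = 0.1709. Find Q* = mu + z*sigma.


CR = Cu/(Cu+Co) = 18.5135/(18.5135+14.0890) = 0.5679
z = 0.1709
Q* = 259.8280 + 0.1709 * 7.7700 = 261.1559

261.1559 units


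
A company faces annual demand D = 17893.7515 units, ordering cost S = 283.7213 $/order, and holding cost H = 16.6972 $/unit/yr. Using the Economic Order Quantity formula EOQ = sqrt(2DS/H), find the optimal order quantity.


2*D*S = 2 * 17893.7515 * 283.7213 = 10153676.8749
2*D*S/H = 608106.5613
EOQ = sqrt(608106.5613) = 779.8119

779.8119 units


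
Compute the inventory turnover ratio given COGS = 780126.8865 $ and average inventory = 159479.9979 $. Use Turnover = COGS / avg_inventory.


Turnover = 780126.8865 / 159479.9979 = 4.8917

4.8917


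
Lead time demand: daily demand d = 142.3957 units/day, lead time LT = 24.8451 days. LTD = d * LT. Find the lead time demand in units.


LTD = 142.3957 * 24.8451 = 3537.8354

3537.8354 units


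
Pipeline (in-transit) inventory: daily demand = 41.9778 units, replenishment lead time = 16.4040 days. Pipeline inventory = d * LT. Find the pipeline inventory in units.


Pipeline = 41.9778 * 16.4040 = 688.6038

688.6038 units


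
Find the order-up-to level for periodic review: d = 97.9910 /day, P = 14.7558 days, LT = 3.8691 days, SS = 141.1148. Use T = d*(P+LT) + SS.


P + LT = 18.6249
d*(P+LT) = 97.9910 * 18.6249 = 1825.0726
T = 1825.0726 + 141.1148 = 1966.1874

1966.1874 units


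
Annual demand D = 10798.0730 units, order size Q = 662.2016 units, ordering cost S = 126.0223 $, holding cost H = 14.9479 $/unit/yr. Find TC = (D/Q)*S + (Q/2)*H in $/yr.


Ordering cost = D*S/Q = 2054.9603
Holding cost = Q*H/2 = 4949.2616
TC = 2054.9603 + 4949.2616 = 7004.2219

7004.2219 $/yr


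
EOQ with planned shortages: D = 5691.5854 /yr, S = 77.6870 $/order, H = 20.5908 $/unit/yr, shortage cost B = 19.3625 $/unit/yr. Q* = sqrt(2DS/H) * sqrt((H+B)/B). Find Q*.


sqrt(2DS/H) = 207.2379
sqrt((H+B)/B) = 1.4365
Q* = 207.2379 * 1.4365 = 297.6904

297.6904 units


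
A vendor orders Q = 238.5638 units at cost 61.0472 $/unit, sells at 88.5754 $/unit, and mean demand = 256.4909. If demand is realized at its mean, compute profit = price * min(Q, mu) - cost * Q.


Sales at mu = min(238.5638, 256.4909) = 238.5638
Revenue = 88.5754 * 238.5638 = 21130.8840
Total cost = 61.0472 * 238.5638 = 14563.6520
Profit = 21130.8840 - 14563.6520 = 6567.2320

6567.2320 $


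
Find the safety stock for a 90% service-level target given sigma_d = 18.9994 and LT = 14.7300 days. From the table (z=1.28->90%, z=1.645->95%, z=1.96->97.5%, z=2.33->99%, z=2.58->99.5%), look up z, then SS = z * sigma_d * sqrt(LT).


From the table, SL = 90% corresponds to z = 1.28
sqrt(LT) = sqrt(14.7300) = 3.8380
SS = 1.28 * 18.9994 * 3.8380 = 93.3364

93.3364 units


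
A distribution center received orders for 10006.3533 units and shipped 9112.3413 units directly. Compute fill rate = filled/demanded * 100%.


FR = 9112.3413 / 10006.3533 * 100 = 91.0656

91.0656%


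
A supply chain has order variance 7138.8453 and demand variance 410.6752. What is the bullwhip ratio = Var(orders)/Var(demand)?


BW = 7138.8453 / 410.6752 = 17.3832

17.3832


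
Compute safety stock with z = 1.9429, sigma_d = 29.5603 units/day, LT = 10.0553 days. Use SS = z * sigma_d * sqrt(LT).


sqrt(LT) = sqrt(10.0553) = 3.1710
SS = 1.9429 * 29.5603 * 3.1710 = 182.1196

182.1196 units


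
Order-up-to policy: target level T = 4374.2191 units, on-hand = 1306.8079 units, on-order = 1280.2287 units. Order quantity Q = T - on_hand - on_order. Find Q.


Inventory position = OH + OO = 1306.8079 + 1280.2287 = 2587.0366
Q = 4374.2191 - 2587.0366 = 1787.1825

1787.1825 units


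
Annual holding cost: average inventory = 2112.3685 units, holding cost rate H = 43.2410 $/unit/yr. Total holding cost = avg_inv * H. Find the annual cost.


Cost = 2112.3685 * 43.2410 = 91340.9263

91340.9263 $/yr


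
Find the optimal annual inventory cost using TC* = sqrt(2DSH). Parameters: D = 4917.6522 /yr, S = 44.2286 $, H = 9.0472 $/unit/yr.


2*D*S*H = 3935547.7800
TC* = sqrt(3935547.7800) = 1983.8215

1983.8215 $/yr


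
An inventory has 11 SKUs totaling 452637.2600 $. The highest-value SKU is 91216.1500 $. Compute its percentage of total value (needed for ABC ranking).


Top item = 91216.1500
Total = 452637.2600
Percentage = 91216.1500 / 452637.2600 * 100 = 20.1522

20.1522%


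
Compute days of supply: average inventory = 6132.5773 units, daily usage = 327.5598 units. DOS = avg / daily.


DOS = 6132.5773 / 327.5598 = 18.7220

18.7220 days


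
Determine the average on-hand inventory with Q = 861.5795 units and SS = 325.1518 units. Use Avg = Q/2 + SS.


Q/2 = 430.7898
Avg = 430.7898 + 325.1518 = 755.9416

755.9416 units


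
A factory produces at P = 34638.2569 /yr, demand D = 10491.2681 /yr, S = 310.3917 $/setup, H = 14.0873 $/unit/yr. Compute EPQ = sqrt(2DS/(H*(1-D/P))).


1 - D/P = 1 - 0.3029 = 0.6971
H*(1-D/P) = 9.8205
2DS = 6512805.0814
EPQ = sqrt(663182.9702) = 814.3605

814.3605 units


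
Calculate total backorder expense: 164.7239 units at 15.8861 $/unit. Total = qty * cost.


Total = 164.7239 * 15.8861 = 2616.8203

2616.8203 $


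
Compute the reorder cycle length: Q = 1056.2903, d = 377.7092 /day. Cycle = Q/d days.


Cycle = 1056.2903 / 377.7092 = 2.7966

2.7966 days


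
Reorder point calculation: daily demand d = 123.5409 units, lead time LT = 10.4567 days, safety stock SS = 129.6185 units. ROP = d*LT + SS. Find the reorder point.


d*LT = 123.5409 * 10.4567 = 1291.8301
ROP = 1291.8301 + 129.6185 = 1421.4486

1421.4486 units


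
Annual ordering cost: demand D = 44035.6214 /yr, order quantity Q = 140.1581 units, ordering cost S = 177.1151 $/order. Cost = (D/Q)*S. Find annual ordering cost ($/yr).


Number of orders = D/Q = 314.1853
Cost = 314.1853 * 177.1151 = 55646.9693

55646.9693 $/yr


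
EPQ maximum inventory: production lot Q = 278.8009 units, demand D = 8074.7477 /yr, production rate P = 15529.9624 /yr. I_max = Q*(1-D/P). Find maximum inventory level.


D/P = 0.5199
1 - D/P = 0.4801
I_max = 278.8009 * 0.4801 = 133.8394

133.8394 units


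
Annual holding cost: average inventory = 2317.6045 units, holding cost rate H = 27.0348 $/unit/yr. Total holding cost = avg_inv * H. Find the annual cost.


Cost = 2317.6045 * 27.0348 = 62655.9741

62655.9741 $/yr


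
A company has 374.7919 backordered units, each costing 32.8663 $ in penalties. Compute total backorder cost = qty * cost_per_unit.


Total = 374.7919 * 32.8663 = 12318.0230

12318.0230 $


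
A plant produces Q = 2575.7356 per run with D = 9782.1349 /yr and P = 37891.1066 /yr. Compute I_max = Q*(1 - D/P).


D/P = 0.2582
1 - D/P = 0.7418
I_max = 2575.7356 * 0.7418 = 1910.7724

1910.7724 units


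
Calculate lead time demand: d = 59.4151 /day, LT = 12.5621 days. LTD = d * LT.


LTD = 59.4151 * 12.5621 = 746.3784

746.3784 units


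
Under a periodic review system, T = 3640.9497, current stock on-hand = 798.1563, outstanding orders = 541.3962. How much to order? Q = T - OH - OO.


Inventory position = OH + OO = 798.1563 + 541.3962 = 1339.5525
Q = 3640.9497 - 1339.5525 = 2301.3972

2301.3972 units


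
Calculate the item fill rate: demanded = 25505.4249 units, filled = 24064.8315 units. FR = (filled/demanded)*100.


FR = 24064.8315 / 25505.4249 * 100 = 94.3518

94.3518%


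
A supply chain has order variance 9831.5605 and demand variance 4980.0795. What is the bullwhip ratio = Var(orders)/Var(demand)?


BW = 9831.5605 / 4980.0795 = 1.9742

1.9742


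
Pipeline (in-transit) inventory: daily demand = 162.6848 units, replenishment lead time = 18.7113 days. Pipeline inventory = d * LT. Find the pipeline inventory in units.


Pipeline = 162.6848 * 18.7113 = 3044.0441

3044.0441 units


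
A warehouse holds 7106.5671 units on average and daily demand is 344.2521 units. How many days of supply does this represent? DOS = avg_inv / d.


DOS = 7106.5671 / 344.2521 = 20.6435

20.6435 days


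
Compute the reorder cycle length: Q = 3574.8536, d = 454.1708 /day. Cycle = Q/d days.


Cycle = 3574.8536 / 454.1708 = 7.8712

7.8712 days


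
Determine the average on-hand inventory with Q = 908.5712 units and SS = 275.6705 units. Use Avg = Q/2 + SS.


Q/2 = 454.2856
Avg = 454.2856 + 275.6705 = 729.9561

729.9561 units


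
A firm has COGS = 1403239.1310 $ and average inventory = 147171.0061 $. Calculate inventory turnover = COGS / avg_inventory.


Turnover = 1403239.1310 / 147171.0061 = 9.5348

9.5348


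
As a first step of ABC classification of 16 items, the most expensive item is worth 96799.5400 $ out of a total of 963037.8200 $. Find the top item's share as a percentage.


Top item = 96799.5400
Total = 963037.8200
Percentage = 96799.5400 / 963037.8200 * 100 = 10.0515

10.0515%


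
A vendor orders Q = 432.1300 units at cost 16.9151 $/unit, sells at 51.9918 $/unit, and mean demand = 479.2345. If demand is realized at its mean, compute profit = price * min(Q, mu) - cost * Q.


Sales at mu = min(432.1300, 479.2345) = 432.1300
Revenue = 51.9918 * 432.1300 = 22467.2165
Total cost = 16.9151 * 432.1300 = 7309.5222
Profit = 22467.2165 - 7309.5222 = 15157.6944

15157.6944 $


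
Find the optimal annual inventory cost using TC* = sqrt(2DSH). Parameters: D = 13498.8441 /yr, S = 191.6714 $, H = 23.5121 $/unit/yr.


2*D*S*H = 121667703.9951
TC* = sqrt(121667703.9951) = 11030.3084

11030.3084 $/yr


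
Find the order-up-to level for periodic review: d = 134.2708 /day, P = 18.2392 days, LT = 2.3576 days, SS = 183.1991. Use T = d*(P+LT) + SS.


P + LT = 20.5968
d*(P+LT) = 134.2708 * 20.5968 = 2765.5488
T = 2765.5488 + 183.1991 = 2948.7479

2948.7479 units


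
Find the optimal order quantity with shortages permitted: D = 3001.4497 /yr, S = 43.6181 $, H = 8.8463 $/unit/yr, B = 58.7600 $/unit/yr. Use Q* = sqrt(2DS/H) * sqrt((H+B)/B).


sqrt(2DS/H) = 172.0414
sqrt((H+B)/B) = 1.0726
Q* = 172.0414 * 1.0726 = 184.5380

184.5380 units


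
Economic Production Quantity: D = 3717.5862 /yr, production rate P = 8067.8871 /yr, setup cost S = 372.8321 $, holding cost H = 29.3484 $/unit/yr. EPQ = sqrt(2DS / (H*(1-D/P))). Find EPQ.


1 - D/P = 1 - 0.4608 = 0.5392
H*(1-D/P) = 15.8250
2DS = 2772070.9398
EPQ = sqrt(175170.2805) = 418.5335

418.5335 units


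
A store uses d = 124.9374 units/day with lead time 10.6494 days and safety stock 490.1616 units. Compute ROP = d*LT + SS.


d*LT = 124.9374 * 10.6494 = 1330.5083
ROP = 1330.5083 + 490.1616 = 1820.6699

1820.6699 units


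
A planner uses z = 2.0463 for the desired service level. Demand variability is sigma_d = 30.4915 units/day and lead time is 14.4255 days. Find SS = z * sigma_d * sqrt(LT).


sqrt(LT) = sqrt(14.4255) = 3.7981
SS = 2.0463 * 30.4915 * 3.7981 = 236.9810

236.9810 units


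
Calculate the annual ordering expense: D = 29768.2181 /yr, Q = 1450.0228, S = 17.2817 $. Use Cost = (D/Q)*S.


Number of orders = D/Q = 20.5295
Cost = 20.5295 * 17.2817 = 354.7844

354.7844 $/yr


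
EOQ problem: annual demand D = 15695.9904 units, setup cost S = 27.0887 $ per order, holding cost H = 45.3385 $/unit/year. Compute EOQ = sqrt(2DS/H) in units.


2*D*S = 2 * 15695.9904 * 27.0887 = 850367.9503
2*D*S/H = 18755.9789
EOQ = sqrt(18755.9789) = 136.9525

136.9525 units


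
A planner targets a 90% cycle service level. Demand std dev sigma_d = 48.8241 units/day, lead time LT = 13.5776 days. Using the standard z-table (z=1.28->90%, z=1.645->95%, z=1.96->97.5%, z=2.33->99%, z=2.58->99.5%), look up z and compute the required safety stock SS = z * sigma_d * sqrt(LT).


From the table, SL = 90% corresponds to z = 1.28
sqrt(LT) = sqrt(13.5776) = 3.6848
SS = 1.28 * 48.8241 * 3.6848 = 230.2797

230.2797 units


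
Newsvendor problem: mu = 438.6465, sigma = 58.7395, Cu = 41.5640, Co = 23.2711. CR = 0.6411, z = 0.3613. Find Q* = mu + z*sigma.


CR = Cu/(Cu+Co) = 41.5640/(41.5640+23.2711) = 0.6411
z = 0.3613
Q* = 438.6465 + 0.3613 * 58.7395 = 459.8691

459.8691 units


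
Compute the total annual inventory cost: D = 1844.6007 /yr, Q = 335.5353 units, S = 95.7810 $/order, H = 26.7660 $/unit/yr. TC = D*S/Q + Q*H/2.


Ordering cost = D*S/Q = 526.5547
Holding cost = Q*H/2 = 4490.4689
TC = 526.5547 + 4490.4689 = 5017.0237

5017.0237 $/yr


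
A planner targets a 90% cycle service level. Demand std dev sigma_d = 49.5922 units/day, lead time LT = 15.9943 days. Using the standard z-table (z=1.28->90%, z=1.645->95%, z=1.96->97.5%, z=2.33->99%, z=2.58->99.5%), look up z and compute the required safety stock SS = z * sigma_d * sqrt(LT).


From the table, SL = 90% corresponds to z = 1.28
sqrt(LT) = sqrt(15.9943) = 3.9993
SS = 1.28 * 49.5922 * 3.9993 = 253.8668

253.8668 units


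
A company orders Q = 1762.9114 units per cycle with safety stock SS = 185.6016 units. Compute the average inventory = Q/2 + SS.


Q/2 = 881.4557
Avg = 881.4557 + 185.6016 = 1067.0573

1067.0573 units


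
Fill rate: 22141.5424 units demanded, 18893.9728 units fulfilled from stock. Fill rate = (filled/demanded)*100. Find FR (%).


FR = 18893.9728 / 22141.5424 * 100 = 85.3327

85.3327%


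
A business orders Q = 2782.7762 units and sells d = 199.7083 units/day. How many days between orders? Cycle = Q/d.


Cycle = 2782.7762 / 199.7083 = 13.9342

13.9342 days


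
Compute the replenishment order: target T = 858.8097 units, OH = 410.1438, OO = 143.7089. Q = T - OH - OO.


Inventory position = OH + OO = 410.1438 + 143.7089 = 553.8527
Q = 858.8097 - 553.8527 = 304.9570

304.9570 units


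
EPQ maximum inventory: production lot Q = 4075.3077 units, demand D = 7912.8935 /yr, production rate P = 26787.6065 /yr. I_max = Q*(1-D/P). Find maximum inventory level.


D/P = 0.2954
1 - D/P = 0.7046
I_max = 4075.3077 * 0.7046 = 2871.4870

2871.4870 units


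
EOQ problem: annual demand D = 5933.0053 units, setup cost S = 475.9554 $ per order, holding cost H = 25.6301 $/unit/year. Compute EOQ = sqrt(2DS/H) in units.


2*D*S = 2 * 5933.0053 * 475.9554 = 5647691.8215
2*D*S/H = 220353.8738
EOQ = sqrt(220353.8738) = 469.4187

469.4187 units


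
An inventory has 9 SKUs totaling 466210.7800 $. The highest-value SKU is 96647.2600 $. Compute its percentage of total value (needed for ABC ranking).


Top item = 96647.2600
Total = 466210.7800
Percentage = 96647.2600 / 466210.7800 * 100 = 20.7304

20.7304%


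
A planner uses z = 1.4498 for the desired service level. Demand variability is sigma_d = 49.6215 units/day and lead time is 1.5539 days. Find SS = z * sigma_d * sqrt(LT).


sqrt(LT) = sqrt(1.5539) = 1.2466
SS = 1.4498 * 49.6215 * 1.2466 = 89.6787

89.6787 units


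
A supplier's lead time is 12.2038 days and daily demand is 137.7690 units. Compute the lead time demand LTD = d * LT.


LTD = 137.7690 * 12.2038 = 1681.3053

1681.3053 units


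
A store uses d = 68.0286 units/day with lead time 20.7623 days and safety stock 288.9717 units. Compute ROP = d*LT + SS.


d*LT = 68.0286 * 20.7623 = 1412.4302
ROP = 1412.4302 + 288.9717 = 1701.4019

1701.4019 units


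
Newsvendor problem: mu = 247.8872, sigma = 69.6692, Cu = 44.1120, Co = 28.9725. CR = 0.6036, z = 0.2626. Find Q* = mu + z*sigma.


CR = Cu/(Cu+Co) = 44.1120/(44.1120+28.9725) = 0.6036
z = 0.2626
Q* = 247.8872 + 0.2626 * 69.6692 = 266.1823

266.1823 units


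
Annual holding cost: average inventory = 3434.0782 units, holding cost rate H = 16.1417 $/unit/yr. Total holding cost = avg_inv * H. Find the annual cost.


Cost = 3434.0782 * 16.1417 = 55431.8601

55431.8601 $/yr


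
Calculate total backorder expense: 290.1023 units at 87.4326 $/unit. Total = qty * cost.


Total = 290.1023 * 87.4326 = 25364.3984

25364.3984 $


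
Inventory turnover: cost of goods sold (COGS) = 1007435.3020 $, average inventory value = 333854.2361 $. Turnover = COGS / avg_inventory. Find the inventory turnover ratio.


Turnover = 1007435.3020 / 333854.2361 = 3.0176

3.0176


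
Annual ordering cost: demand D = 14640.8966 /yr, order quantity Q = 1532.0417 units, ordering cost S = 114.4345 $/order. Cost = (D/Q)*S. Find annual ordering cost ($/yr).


Number of orders = D/Q = 9.5565
Cost = 9.5565 * 114.4345 = 1093.5888

1093.5888 $/yr


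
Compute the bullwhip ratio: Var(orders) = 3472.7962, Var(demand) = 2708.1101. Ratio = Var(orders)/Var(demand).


BW = 3472.7962 / 2708.1101 = 1.2824

1.2824


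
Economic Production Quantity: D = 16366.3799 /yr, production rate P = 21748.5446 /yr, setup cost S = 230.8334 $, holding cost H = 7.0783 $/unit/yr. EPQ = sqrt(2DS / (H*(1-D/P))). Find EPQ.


1 - D/P = 1 - 0.7525 = 0.2475
H*(1-D/P) = 1.7517
2DS = 7555814.2360
EPQ = sqrt(4313457.4927) = 2076.8865

2076.8865 units


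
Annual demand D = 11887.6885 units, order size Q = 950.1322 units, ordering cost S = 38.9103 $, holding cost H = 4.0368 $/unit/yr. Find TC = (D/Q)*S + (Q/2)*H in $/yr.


Ordering cost = D*S/Q = 486.8307
Holding cost = Q*H/2 = 1917.7468
TC = 486.8307 + 1917.7468 = 2404.5775

2404.5775 $/yr


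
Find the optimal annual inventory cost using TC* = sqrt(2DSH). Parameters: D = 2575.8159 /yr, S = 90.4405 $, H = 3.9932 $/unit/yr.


2*D*S*H = 1860496.3934
TC* = sqrt(1860496.3934) = 1364.0001

1364.0001 $/yr


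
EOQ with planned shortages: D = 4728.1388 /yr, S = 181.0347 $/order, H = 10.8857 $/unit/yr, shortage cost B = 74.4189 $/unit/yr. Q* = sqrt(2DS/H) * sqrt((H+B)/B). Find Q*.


sqrt(2DS/H) = 396.5636
sqrt((H+B)/B) = 1.0706
Q* = 396.5636 * 1.0706 = 424.5780

424.5780 units


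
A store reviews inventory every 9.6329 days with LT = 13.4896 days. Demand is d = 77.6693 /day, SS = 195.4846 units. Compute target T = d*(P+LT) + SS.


P + LT = 23.1225
d*(P+LT) = 77.6693 * 23.1225 = 1795.9084
T = 1795.9084 + 195.4846 = 1991.3930

1991.3930 units


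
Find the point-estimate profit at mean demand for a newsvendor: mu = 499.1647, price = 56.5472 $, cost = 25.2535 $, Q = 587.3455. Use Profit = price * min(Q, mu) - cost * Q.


Sales at mu = min(587.3455, 499.1647) = 499.1647
Revenue = 56.5472 * 499.1647 = 28226.3661
Total cost = 25.2535 * 587.3455 = 14832.5296
Profit = 28226.3661 - 14832.5296 = 13393.8365

13393.8365 $


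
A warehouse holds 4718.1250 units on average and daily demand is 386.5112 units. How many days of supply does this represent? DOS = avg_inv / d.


DOS = 4718.1250 / 386.5112 = 12.2070

12.2070 days


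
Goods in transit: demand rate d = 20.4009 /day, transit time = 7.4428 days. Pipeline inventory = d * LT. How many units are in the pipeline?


Pipeline = 20.4009 * 7.4428 = 151.8398

151.8398 units


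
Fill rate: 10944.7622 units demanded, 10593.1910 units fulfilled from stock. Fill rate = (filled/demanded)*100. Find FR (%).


FR = 10593.1910 / 10944.7622 * 100 = 96.7878

96.7878%


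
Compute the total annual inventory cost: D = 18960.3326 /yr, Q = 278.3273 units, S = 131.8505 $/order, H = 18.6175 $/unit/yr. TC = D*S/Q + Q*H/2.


Ordering cost = D*S/Q = 8981.9767
Holding cost = Q*H/2 = 2590.8793
TC = 8981.9767 + 2590.8793 = 11572.8560

11572.8560 $/yr


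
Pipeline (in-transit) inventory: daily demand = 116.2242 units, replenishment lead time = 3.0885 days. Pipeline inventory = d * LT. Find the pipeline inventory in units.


Pipeline = 116.2242 * 3.0885 = 358.9584

358.9584 units


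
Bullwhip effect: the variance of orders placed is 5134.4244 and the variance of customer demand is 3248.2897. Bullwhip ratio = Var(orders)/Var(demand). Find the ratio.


BW = 5134.4244 / 3248.2897 = 1.5807

1.5807


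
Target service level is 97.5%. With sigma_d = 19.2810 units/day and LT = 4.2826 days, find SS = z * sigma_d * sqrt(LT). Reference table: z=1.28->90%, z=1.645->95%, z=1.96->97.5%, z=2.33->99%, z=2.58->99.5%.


From the table, SL = 97.5% corresponds to z = 1.96
sqrt(LT) = sqrt(4.2826) = 2.0694
SS = 1.96 * 19.2810 * 2.0694 = 78.2059

78.2059 units


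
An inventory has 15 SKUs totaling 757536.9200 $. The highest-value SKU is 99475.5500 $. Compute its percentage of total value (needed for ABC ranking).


Top item = 99475.5500
Total = 757536.9200
Percentage = 99475.5500 / 757536.9200 * 100 = 13.1314

13.1314%


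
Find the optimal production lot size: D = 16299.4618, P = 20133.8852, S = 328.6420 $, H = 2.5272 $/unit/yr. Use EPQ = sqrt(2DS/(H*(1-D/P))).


1 - D/P = 1 - 0.8096 = 0.1904
H*(1-D/P) = 0.4813
2DS = 10713375.4498
EPQ = sqrt(22259439.9787) = 4717.9911

4717.9911 units


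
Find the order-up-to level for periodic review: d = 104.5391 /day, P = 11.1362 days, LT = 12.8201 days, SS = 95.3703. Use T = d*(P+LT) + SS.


P + LT = 23.9563
d*(P+LT) = 104.5391 * 23.9563 = 2504.3700
T = 2504.3700 + 95.3703 = 2599.7403

2599.7403 units


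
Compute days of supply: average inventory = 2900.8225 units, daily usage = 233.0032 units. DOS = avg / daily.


DOS = 2900.8225 / 233.0032 = 12.4497

12.4497 days


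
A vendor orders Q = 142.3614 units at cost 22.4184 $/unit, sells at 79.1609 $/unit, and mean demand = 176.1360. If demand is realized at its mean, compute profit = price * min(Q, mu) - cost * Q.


Sales at mu = min(142.3614, 176.1360) = 142.3614
Revenue = 79.1609 * 142.3614 = 11269.4565
Total cost = 22.4184 * 142.3614 = 3191.5148
Profit = 11269.4565 - 3191.5148 = 8077.9417

8077.9417 $


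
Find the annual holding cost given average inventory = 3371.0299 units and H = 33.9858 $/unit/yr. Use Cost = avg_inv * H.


Cost = 3371.0299 * 33.9858 = 114567.1480

114567.1480 $/yr


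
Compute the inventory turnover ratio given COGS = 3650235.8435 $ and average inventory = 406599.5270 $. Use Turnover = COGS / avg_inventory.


Turnover = 3650235.8435 / 406599.5270 = 8.9775

8.9775


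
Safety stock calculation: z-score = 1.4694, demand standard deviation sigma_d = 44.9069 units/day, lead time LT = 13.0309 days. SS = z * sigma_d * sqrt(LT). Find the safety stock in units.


sqrt(LT) = sqrt(13.0309) = 3.6098
SS = 1.4694 * 44.9069 * 3.6098 = 238.1992

238.1992 units


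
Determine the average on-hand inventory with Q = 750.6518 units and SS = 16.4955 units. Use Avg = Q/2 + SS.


Q/2 = 375.3259
Avg = 375.3259 + 16.4955 = 391.8214

391.8214 units


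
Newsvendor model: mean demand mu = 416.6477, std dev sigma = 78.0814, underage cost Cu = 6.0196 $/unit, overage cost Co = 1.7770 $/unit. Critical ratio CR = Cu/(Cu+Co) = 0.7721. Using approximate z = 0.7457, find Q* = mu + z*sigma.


CR = Cu/(Cu+Co) = 6.0196/(6.0196+1.7770) = 0.7721
z = 0.7457
Q* = 416.6477 + 0.7457 * 78.0814 = 474.8730

474.8730 units


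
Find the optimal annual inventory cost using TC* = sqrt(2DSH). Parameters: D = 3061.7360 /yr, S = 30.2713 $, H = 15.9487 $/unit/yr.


2*D*S*H = 2956338.0793
TC* = sqrt(2956338.0793) = 1719.4005

1719.4005 $/yr


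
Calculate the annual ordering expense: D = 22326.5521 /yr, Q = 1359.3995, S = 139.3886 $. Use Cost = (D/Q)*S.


Number of orders = D/Q = 16.4238
Cost = 16.4238 * 139.3886 = 2289.2953

2289.2953 $/yr


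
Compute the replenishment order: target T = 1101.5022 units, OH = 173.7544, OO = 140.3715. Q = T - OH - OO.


Inventory position = OH + OO = 173.7544 + 140.3715 = 314.1259
Q = 1101.5022 - 314.1259 = 787.3763

787.3763 units


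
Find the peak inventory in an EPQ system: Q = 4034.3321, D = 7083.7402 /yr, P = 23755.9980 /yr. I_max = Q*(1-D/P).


D/P = 0.2982
1 - D/P = 0.7018
I_max = 4034.3321 * 0.7018 = 2831.3449

2831.3449 units


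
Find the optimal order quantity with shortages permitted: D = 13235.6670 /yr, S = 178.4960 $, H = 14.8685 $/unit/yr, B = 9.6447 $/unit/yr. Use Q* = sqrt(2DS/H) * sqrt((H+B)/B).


sqrt(2DS/H) = 563.7267
sqrt((H+B)/B) = 1.5942
Q* = 563.7267 * 1.5942 = 898.7196

898.7196 units


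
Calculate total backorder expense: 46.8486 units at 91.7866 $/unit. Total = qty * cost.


Total = 46.8486 * 91.7866 = 4300.0737

4300.0737 $


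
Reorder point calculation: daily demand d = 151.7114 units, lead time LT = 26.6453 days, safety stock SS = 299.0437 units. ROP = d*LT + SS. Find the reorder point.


d*LT = 151.7114 * 26.6453 = 4042.3958
ROP = 4042.3958 + 299.0437 = 4341.4395

4341.4395 units


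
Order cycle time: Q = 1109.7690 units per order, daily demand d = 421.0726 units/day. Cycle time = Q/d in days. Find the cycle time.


Cycle = 1109.7690 / 421.0726 = 2.6356

2.6356 days


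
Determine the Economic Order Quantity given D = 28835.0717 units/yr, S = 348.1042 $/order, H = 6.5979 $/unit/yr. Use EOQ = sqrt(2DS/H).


2*D*S = 2 * 28835.0717 * 348.1042 = 20075219.1321
2*D*S/H = 3042667.9901
EOQ = sqrt(3042667.9901) = 1744.3245

1744.3245 units


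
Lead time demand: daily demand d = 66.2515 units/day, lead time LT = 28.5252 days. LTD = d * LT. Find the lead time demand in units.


LTD = 66.2515 * 28.5252 = 1889.8373

1889.8373 units


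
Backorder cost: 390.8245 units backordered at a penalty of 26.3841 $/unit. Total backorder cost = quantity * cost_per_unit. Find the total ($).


Total = 390.8245 * 26.3841 = 10311.5527

10311.5527 $


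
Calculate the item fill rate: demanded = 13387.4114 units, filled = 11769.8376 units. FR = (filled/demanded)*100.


FR = 11769.8376 / 13387.4114 * 100 = 87.9172

87.9172%


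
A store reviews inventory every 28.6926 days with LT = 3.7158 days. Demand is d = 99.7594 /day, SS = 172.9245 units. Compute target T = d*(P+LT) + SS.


P + LT = 32.4084
d*(P+LT) = 99.7594 * 32.4084 = 3233.0425
T = 3233.0425 + 172.9245 = 3405.9670

3405.9670 units


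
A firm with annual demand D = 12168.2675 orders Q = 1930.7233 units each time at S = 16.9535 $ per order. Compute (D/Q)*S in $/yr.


Number of orders = D/Q = 6.3024
Cost = 6.3024 * 16.9535 = 106.8484

106.8484 $/yr


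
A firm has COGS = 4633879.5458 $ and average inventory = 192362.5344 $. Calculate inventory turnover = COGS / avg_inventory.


Turnover = 4633879.5458 / 192362.5344 = 24.0893

24.0893


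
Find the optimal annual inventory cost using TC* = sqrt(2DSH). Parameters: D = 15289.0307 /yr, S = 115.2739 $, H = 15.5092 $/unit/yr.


2*D*S*H = 54667640.7183
TC* = sqrt(54667640.7183) = 7393.7569

7393.7569 $/yr


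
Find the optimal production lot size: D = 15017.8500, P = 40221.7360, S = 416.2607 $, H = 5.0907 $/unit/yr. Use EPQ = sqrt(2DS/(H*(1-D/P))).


1 - D/P = 1 - 0.3734 = 0.6266
H*(1-D/P) = 3.1900
2DS = 12502681.5070
EPQ = sqrt(3919394.4046) = 1979.7460

1979.7460 units


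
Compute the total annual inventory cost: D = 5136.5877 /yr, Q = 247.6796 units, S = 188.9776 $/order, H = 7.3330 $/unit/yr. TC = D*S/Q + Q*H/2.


Ordering cost = D*S/Q = 3919.1763
Holding cost = Q*H/2 = 908.1173
TC = 3919.1763 + 908.1173 = 4827.2935

4827.2935 $/yr


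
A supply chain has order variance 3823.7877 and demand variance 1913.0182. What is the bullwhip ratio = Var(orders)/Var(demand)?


BW = 3823.7877 / 1913.0182 = 1.9988

1.9988


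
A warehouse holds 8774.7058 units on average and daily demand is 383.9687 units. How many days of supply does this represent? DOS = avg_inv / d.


DOS = 8774.7058 / 383.9687 = 22.8527

22.8527 days


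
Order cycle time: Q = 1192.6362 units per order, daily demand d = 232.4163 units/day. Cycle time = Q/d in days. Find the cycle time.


Cycle = 1192.6362 / 232.4163 = 5.1315

5.1315 days


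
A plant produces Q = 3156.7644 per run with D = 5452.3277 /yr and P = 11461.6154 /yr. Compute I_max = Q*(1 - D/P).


D/P = 0.4757
1 - D/P = 0.5243
I_max = 3156.7644 * 0.5243 = 1655.0813

1655.0813 units


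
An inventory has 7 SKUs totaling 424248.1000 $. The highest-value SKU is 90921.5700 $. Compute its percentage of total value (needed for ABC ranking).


Top item = 90921.5700
Total = 424248.1000
Percentage = 90921.5700 / 424248.1000 * 100 = 21.4312

21.4312%


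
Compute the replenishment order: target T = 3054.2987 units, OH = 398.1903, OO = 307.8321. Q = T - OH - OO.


Inventory position = OH + OO = 398.1903 + 307.8321 = 706.0224
Q = 3054.2987 - 706.0224 = 2348.2763

2348.2763 units


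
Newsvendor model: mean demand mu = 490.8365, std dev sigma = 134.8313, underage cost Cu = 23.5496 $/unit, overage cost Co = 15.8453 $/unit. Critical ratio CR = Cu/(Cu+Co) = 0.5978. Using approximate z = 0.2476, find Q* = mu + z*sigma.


CR = Cu/(Cu+Co) = 23.5496/(23.5496+15.8453) = 0.5978
z = 0.2476
Q* = 490.8365 + 0.2476 * 134.8313 = 524.2207

524.2207 units


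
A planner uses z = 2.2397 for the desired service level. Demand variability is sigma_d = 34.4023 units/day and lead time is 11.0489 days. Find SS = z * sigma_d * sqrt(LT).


sqrt(LT) = sqrt(11.0489) = 3.3240
SS = 2.2397 * 34.4023 * 3.3240 = 256.1161

256.1161 units


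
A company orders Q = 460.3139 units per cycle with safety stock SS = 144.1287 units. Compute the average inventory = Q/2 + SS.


Q/2 = 230.1569
Avg = 230.1569 + 144.1287 = 374.2857

374.2857 units


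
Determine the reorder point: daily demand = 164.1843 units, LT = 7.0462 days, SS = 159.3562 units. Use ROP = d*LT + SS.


d*LT = 164.1843 * 7.0462 = 1156.8754
ROP = 1156.8754 + 159.3562 = 1316.2316

1316.2316 units


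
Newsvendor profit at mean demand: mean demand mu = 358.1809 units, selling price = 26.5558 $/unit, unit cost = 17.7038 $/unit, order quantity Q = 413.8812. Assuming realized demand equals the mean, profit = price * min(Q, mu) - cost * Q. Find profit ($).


Sales at mu = min(413.8812, 358.1809) = 358.1809
Revenue = 26.5558 * 358.1809 = 9511.7803
Total cost = 17.7038 * 413.8812 = 7327.2700
Profit = 9511.7803 - 7327.2700 = 2184.5104

2184.5104 $


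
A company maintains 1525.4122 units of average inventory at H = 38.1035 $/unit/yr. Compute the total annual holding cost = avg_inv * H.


Cost = 1525.4122 * 38.1035 = 58123.5438

58123.5438 $/yr


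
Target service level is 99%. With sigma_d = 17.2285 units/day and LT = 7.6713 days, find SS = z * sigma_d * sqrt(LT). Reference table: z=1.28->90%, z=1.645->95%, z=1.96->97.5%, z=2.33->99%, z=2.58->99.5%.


From the table, SL = 99% corresponds to z = 2.33
sqrt(LT) = sqrt(7.6713) = 2.7697
SS = 2.33 * 17.2285 * 2.7697 = 111.1829

111.1829 units


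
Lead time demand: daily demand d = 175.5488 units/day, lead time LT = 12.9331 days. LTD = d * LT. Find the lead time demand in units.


LTD = 175.5488 * 12.9331 = 2270.3902

2270.3902 units


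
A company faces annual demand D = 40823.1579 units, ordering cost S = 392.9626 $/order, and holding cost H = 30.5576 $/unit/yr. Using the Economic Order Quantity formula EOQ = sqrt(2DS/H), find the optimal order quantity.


2*D*S = 2 * 40823.1579 * 392.9626 = 32083948.5372
2*D*S/H = 1049949.8828
EOQ = sqrt(1049949.8828) = 1024.6706

1024.6706 units


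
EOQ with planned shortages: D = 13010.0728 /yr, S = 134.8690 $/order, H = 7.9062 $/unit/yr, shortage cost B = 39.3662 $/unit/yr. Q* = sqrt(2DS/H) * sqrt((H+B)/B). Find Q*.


sqrt(2DS/H) = 666.2344
sqrt((H+B)/B) = 1.0958
Q* = 666.2344 * 1.0958 = 730.0777

730.0777 units


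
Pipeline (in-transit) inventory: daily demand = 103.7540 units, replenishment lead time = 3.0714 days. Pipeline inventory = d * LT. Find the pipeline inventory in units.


Pipeline = 103.7540 * 3.0714 = 318.6700

318.6700 units


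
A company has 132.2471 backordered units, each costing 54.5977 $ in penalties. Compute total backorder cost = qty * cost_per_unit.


Total = 132.2471 * 54.5977 = 7220.3875

7220.3875 $


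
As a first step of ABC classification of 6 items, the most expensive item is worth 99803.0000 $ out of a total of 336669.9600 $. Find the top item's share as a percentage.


Top item = 99803.0000
Total = 336669.9600
Percentage = 99803.0000 / 336669.9600 * 100 = 29.6442

29.6442%


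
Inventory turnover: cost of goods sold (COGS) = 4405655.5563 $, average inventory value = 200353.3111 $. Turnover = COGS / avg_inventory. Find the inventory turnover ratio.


Turnover = 4405655.5563 / 200353.3111 = 21.9894

21.9894


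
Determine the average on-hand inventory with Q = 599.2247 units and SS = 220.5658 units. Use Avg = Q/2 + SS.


Q/2 = 299.6123
Avg = 299.6123 + 220.5658 = 520.1781

520.1781 units


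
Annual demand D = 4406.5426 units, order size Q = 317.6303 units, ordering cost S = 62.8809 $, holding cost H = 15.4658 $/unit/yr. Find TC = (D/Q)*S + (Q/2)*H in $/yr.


Ordering cost = D*S/Q = 872.3581
Holding cost = Q*H/2 = 2456.2033
TC = 872.3581 + 2456.2033 = 3328.5614

3328.5614 $/yr


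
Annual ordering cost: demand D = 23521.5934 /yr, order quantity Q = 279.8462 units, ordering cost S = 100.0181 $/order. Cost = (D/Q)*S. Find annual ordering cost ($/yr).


Number of orders = D/Q = 84.0519
Cost = 84.0519 * 100.0181 = 8406.7073

8406.7073 $/yr


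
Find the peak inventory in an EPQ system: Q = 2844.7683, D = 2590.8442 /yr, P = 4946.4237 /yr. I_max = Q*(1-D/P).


D/P = 0.5238
1 - D/P = 0.4762
I_max = 2844.7683 * 0.4762 = 1354.7319

1354.7319 units


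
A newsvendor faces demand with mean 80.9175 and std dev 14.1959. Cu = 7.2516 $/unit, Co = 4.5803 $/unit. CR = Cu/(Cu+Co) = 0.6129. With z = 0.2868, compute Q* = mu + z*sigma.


CR = Cu/(Cu+Co) = 7.2516/(7.2516+4.5803) = 0.6129
z = 0.2868
Q* = 80.9175 + 0.2868 * 14.1959 = 84.9889

84.9889 units


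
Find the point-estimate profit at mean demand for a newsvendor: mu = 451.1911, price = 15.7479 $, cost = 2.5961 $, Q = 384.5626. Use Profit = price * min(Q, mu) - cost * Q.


Sales at mu = min(384.5626, 451.1911) = 384.5626
Revenue = 15.7479 * 384.5626 = 6056.0534
Total cost = 2.5961 * 384.5626 = 998.3630
Profit = 6056.0534 - 998.3630 = 5057.6904

5057.6904 $
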